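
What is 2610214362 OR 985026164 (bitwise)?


0b10011011100101001011010111011010 | 0b111010101101100100111001110100 = 0b10111011101101101111111111111110 = 3149332478

3149332478


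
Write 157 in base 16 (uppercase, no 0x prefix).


157 = 9D hex

9D


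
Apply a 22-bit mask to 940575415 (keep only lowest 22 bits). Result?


940575415 & 4194303 = 1051319

1051319


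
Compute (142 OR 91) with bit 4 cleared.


Step 1: 142 | 91 = 223
Step 2: 223 & ~(1 << 4) = 207

207


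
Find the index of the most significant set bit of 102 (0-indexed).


0b1100110. Highest set bit at position 6

6


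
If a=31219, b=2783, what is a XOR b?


31219 ^ 2783 = 29484

29484


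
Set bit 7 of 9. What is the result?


9 | (1 << 7) = 9 | 128 = 137

137


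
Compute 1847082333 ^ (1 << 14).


1847082333 ^ (1 << 14) = 1847082333 ^ 16384 = 1847098717

1847098717


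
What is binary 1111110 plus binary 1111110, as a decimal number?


1111110 + 1111110 = 11111100 = 252

252


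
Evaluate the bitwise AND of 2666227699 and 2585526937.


0b10011110111010110110011111110011 & 0b10011010000111000000001010011001 = 0b10011010000010000000001010010001 = 2584216209

2584216209


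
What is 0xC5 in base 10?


C5 hex = 197 decimal

197


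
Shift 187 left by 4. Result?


0b10111011 << 4 = 0b101110110000 = 2992

2992


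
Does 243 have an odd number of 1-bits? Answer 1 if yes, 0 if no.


0b11110011 has 6 ones => parity 0

0


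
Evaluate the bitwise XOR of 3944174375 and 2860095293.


0b11101011000101110101001100100111 ^ 0b10101010011110011001011100111101 = 0b1000001011011101100010000011010 = 1097778202

1097778202


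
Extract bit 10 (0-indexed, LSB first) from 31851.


0b111110001101011, position 10 = 1

1


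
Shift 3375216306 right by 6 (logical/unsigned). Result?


0b11001001001011011011011010110010 >> 6 = 0b11001001001011011011011010 = 52737754

52737754


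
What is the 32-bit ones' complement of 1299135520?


1299135520 ^ 4294967295 = 2995831775

2995831775


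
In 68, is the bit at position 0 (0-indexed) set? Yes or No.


0b1000100, bit 0 = 0. No

No


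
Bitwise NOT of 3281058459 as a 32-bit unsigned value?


~0b11000011100100001111101010011011 = 0b111100011011110000010101100100 = 1013908836 (32-bit unsigned)

1013908836


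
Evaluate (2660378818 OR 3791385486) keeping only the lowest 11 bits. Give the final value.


Step 1: 2660378818 | 3791385486 = 4294704078
Step 2: 4294704078 & 2047 = 974

974


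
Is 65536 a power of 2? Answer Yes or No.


0b10000000000000000. Only one bit set => Yes

Yes


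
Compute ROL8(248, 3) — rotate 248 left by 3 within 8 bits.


Rotate 0b11111000 left by 3 (8-bit) = 0b11000111 = 199

199


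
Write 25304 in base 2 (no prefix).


25304 = 110001011011000 in binary

110001011011000


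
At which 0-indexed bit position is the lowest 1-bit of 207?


0b11001111. Lowest set bit at position 0

0


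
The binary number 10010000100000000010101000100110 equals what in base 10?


10010000100000000010101000100110 in decimal = 2424318502

2424318502


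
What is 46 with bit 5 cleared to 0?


46 & ~(1 << 5) = 14

14


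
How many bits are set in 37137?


0b1001000100010001 has 5 set bits

5


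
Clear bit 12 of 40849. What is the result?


40849 & ~(1 << 12) = 36753

36753


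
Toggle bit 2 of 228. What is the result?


228 ^ (1 << 2) = 228 ^ 4 = 224

224


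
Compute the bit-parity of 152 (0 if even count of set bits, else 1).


0b10011000 has 3 ones => parity 1

1


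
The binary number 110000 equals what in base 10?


110000 in decimal = 48

48


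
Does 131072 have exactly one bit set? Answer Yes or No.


0b100000000000000000. Only one bit set => Yes

Yes


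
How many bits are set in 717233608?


0b101010110000000001110111001000 has 12 set bits

12


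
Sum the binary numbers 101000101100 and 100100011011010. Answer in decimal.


101000101100 + 100100011011010 = 101001100000110 = 21254

21254


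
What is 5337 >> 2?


0b1010011011001 >> 2 = 0b10100110110 = 1334

1334


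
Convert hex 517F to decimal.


517F hex = 20863 decimal

20863


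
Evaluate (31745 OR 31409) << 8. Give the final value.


Step 1: 31745 | 31409 = 32433
Step 2: 32433 << 8 = 8302848

8302848


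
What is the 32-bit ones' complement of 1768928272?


1768928272 ^ 4294967295 = 2526039023

2526039023


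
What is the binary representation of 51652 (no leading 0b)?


51652 = 1100100111000100 in binary

1100100111000100


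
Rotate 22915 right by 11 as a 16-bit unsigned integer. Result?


Rotate 0b101100110000011 right by 11 (16-bit) = 0b11000001101011 = 12395

12395


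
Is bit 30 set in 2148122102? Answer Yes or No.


0b10000000000010011011110111110110, bit 30 = 0. No

No


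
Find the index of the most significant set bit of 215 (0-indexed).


0b11010111. Highest set bit at position 7

7


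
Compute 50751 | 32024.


0b1100011000111111 | 0b111110100011000 = 0b1111111100111111 = 65343

65343


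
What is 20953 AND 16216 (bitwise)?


0b101000111011001 & 0b11111101011000 = 0b1000101011000 = 4440

4440


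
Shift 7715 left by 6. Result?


0b1111000100011 << 6 = 0b1111000100011000000 = 493760

493760


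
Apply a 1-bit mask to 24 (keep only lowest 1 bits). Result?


24 & 1 = 0

0


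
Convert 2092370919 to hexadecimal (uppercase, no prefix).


2092370919 = 7CB70BE7 hex

7CB70BE7


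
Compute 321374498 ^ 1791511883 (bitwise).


0b10011001001111100100100100010 ^ 0b1101010110010000100110101001011 = 0b1111001111011111000010001101001 = 2045740137

2045740137


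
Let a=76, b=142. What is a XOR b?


76 ^ 142 = 194

194


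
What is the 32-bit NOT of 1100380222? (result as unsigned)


~0b1000001100101100111100000111110 = 0b10111110011010011000011111000001 = 3194587073 (32-bit unsigned)

3194587073


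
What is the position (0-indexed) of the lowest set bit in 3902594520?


0b11101000100111001101110111011000. Lowest set bit at position 3

3


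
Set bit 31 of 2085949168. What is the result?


2085949168 | (1 << 31) = 2085949168 | 2147483648 = 4233432816

4233432816


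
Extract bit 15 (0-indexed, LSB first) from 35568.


0b1000101011110000, position 15 = 1

1


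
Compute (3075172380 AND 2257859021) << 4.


Step 1: 3075172380 & 2257859021 = 2248155148
Step 2: 2248155148 << 4 = 35970482368

35970482368


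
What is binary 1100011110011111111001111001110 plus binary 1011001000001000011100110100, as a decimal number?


1100011110011111111001111001110 + 1011001000001000011100110100 = 1101110111100000111101100000010 = 1861253890

1861253890


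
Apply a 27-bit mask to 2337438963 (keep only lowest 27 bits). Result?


2337438963 & 134217727 = 55737587

55737587


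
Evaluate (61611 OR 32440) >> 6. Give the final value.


Step 1: 61611 | 32440 = 65211
Step 2: 65211 >> 6 = 1018

1018


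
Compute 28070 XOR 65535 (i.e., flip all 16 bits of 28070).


28070 ^ 65535 = 37465

37465


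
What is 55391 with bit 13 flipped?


55391 ^ (1 << 13) = 55391 ^ 8192 = 63583

63583


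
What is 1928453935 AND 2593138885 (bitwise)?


0b1110010111100011101111100101111 & 0b10011010100100000010100011000101 = 0b10010100100000000100000000101 = 311429125

311429125


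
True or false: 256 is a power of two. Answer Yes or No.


0b100000000. Only one bit set => Yes

Yes


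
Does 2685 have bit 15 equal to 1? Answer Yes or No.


0b101001111101, bit 15 = 0. No

No


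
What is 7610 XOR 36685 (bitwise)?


0b1110110111010 ^ 0b1000111101001101 = 0b1001001011110111 = 37623

37623


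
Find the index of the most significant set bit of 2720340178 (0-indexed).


0b10100010001001010001100011010010. Highest set bit at position 31

31


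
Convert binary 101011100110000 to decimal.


101011100110000 in decimal = 22320

22320


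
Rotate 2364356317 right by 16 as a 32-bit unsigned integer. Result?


Rotate 0b10001100111011010011011011011101 right by 16 (32-bit) = 0b110110110111011000110011101101 = 920489197

920489197


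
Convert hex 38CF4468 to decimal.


38CF4468 hex = 953107560 decimal

953107560


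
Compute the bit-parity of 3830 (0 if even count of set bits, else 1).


0b111011110110 has 9 ones => parity 1

1


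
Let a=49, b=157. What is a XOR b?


49 ^ 157 = 172

172


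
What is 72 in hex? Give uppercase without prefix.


72 = 48 hex

48


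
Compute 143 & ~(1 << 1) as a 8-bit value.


143 & ~(1 << 1) = 141

141


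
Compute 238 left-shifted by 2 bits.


0b11101110 << 2 = 0b1110111000 = 952

952


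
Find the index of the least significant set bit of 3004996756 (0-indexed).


0b10110011000111001001110010010100. Lowest set bit at position 2

2


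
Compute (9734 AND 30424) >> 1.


Step 1: 9734 & 30424 = 9728
Step 2: 9728 >> 1 = 4864

4864


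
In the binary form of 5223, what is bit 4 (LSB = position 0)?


0b1010001100111, position 4 = 0

0


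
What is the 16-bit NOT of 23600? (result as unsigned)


~0b101110000110000 = 0b1010001111001111 = 41935 (16-bit unsigned)

41935


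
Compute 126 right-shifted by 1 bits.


0b1111110 >> 1 = 0b111111 = 63

63


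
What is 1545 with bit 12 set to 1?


1545 | (1 << 12) = 1545 | 4096 = 5641

5641


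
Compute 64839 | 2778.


0b1111110101000111 | 0b101011011010 = 0b1111111111011111 = 65503

65503


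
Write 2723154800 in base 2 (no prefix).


2723154800 = 10100010010100000000101101110000 in binary

10100010010100000000101101110000


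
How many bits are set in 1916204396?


0b1110010001101101111010101101100 has 18 set bits

18


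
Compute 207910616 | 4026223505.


0b1100011001000111011011011000 | 0b11101111111110110100101110010001 = 0b11101111111111110111111111011001 = 4026499033

4026499033


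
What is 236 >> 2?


0b11101100 >> 2 = 0b111011 = 59

59


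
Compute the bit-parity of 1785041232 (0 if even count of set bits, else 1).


0b1101010011001011001000101010000 has 13 ones => parity 1

1


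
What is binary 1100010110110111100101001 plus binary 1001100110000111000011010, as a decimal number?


1100010110110111100101001 + 1001100110000111000011010 = 10101111100111110101000011 = 46038339

46038339


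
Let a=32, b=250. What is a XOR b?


32 ^ 250 = 218

218


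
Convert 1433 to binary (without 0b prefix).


1433 = 10110011001 in binary

10110011001


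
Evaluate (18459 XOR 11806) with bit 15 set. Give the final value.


Step 1: 18459 ^ 11806 = 26117
Step 2: 26117 | (1 << 15) = 26117 | 32768 = 58885

58885


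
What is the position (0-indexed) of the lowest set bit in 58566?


0b1110010011000110. Lowest set bit at position 1

1


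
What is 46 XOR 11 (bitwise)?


0b101110 ^ 0b1011 = 0b100101 = 37

37


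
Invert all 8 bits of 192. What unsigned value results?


192 ^ 255 = 63

63


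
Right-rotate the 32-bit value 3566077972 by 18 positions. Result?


Rotate 0b11010100100011100000100000010100 right by 18 (32-bit) = 0b10000010000001010011010100100011 = 2181379363

2181379363


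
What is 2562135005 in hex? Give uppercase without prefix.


2562135005 = 98B713DD hex

98B713DD


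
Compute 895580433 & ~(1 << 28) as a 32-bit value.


895580433 & ~(1 << 28) = 627144977

627144977


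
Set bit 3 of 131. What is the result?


131 | (1 << 3) = 131 | 8 = 139

139


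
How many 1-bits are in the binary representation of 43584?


0b1010101001000000 has 5 set bits

5


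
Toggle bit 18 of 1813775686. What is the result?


1813775686 ^ (1 << 18) = 1813775686 ^ 262144 = 1813513542

1813513542


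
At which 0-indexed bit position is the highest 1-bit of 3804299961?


0b11100010110000010000001010111001. Highest set bit at position 31

31


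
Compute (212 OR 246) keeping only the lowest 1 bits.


Step 1: 212 | 246 = 246
Step 2: 246 & 1 = 0

0


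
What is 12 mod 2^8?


12 & 255 = 12

12


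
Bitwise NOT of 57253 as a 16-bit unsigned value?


~0b1101111110100101 = 0b10000001011010 = 8282 (16-bit unsigned)

8282


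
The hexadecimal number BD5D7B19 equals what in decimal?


BD5D7B19 hex = 3177020185 decimal

3177020185


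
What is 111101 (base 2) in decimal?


111101 in decimal = 61

61


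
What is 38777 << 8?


0b1001011101111001 << 8 = 0b100101110111100100000000 = 9926912

9926912


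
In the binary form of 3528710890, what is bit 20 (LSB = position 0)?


0b11010010010100111101101011101010, position 20 = 1

1


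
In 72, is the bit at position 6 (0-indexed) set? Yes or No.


0b1001000, bit 6 = 1. Yes

Yes


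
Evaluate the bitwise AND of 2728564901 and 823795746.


0b10100010101000101001100010100101 & 0b110001000110100010000000100010 = 0b100000000000100000000000100000 = 537002016

537002016


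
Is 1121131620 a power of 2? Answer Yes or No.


0b1000010110100110001110001100100. Multiple bits set => No

No


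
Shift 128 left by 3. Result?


0b10000000 << 3 = 0b10000000000 = 1024

1024


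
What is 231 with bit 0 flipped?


231 ^ (1 << 0) = 231 ^ 1 = 230

230


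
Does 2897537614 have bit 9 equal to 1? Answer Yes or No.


0b10101100101101001110101001001110, bit 9 = 1. Yes

Yes


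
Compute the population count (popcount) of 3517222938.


0b11010001101001001001000000011010 has 12 set bits

12


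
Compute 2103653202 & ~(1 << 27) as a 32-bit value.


2103653202 & ~(1 << 27) = 1969435474

1969435474


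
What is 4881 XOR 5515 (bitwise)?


0b1001100010001 ^ 0b1010110001011 = 0b11010011010 = 1690

1690


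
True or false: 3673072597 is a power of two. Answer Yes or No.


0b11011010111011101010001111010101. Multiple bits set => No

No


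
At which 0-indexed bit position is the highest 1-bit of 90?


0b1011010. Highest set bit at position 6

6


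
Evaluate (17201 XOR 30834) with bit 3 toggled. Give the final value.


Step 1: 17201 ^ 30834 = 15171
Step 2: 15171 ^ (1 << 3) = 15171 ^ 8 = 15179

15179


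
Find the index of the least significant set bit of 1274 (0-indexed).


0b10011111010. Lowest set bit at position 1

1


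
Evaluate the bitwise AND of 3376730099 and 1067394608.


0b11001001010001001100111111110011 & 0b111111100111110010011000110000 = 0b1001000001000000011000110000 = 151258672

151258672


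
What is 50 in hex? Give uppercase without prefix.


50 = 32 hex

32


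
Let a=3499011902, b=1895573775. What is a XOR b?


3499011902 ^ 1895573775 = 2691860017

2691860017


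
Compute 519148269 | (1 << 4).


519148269 | (1 << 4) = 519148269 | 16 = 519148285

519148285


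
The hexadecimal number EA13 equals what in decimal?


EA13 hex = 59923 decimal

59923


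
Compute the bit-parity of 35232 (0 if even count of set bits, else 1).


0b1000100110100000 has 5 ones => parity 1

1


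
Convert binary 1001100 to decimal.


1001100 in decimal = 76

76


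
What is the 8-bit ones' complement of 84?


84 ^ 255 = 171

171


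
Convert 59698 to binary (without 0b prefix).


59698 = 1110100100110010 in binary

1110100100110010


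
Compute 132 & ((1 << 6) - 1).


132 & 63 = 4

4


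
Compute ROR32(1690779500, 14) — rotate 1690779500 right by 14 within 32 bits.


Rotate 0b1100100110001110011111101101100 right by 14 (32-bit) = 0b11111101101100011001001100011100 = 4256273180

4256273180


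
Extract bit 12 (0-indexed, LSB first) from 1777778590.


0b1101001111101101011111110011110, position 12 = 1

1


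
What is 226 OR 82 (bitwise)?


0b11100010 | 0b1010010 = 0b11110010 = 242

242


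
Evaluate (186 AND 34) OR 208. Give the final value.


Step 1: 186 & 34 = 34
Step 2: 34 | 208 = 242

242


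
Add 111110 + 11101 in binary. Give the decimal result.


111110 + 11101 = 1011011 = 91

91


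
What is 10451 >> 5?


0b10100011010011 >> 5 = 0b101000110 = 326

326


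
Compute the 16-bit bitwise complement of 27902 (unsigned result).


~0b110110011111110 = 0b1001001100000001 = 37633 (16-bit unsigned)

37633


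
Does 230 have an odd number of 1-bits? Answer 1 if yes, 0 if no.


0b11100110 has 5 ones => parity 1

1


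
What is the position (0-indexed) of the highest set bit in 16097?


0b11111011100001. Highest set bit at position 13

13


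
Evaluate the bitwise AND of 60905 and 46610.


0b1110110111101001 & 0b1011011000010010 = 0b1010010000000000 = 41984

41984


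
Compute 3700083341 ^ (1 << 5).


3700083341 ^ (1 << 5) = 3700083341 ^ 32 = 3700083373

3700083373


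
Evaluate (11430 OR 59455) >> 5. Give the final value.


Step 1: 11430 | 59455 = 60607
Step 2: 60607 >> 5 = 1893

1893


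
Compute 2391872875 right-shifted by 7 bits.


0b10001110100100010001010101101011 >> 7 = 0b1000111010010001000101010 = 18686506

18686506


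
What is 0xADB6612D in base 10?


ADB6612D hex = 2914410797 decimal

2914410797


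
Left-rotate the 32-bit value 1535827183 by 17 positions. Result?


Rotate 0b1011011100010101101110011101111 left by 17 (32-bit) = 0b10111001110111101011011100010101 = 3118380821

3118380821


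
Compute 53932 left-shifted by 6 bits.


0b1101001010101100 << 6 = 0b1101001010101100000000 = 3451648

3451648


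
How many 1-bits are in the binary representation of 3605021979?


0b11010110111000000100010100011011 has 15 set bits

15


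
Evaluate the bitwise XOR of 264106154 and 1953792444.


0b1111101111011111000010101010 ^ 0b1110100011101001000000110111100 = 0b1111011110010010111000100010110 = 2076799254

2076799254


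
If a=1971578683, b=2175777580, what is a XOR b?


1971578683 ^ 2175777580 = 4096547863

4096547863


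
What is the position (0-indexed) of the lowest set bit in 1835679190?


0b1101101011010100011110111010110. Lowest set bit at position 1

1


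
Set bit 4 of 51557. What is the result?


51557 | (1 << 4) = 51557 | 16 = 51573

51573


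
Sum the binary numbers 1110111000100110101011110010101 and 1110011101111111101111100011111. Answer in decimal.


1110111000100110101011110010101 + 1110011101111111101111100011111 = 11101010110100110011011010110100 = 3939710644

3939710644


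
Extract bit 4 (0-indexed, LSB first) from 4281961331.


0b11111111001110011000101101110011, position 4 = 1

1


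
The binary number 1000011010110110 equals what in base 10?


1000011010110110 in decimal = 34486

34486


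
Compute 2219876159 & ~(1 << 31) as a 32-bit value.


2219876159 & ~(1 << 31) = 72392511

72392511


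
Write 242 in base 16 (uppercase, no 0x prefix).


242 = F2 hex

F2


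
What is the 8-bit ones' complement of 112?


112 ^ 255 = 143

143


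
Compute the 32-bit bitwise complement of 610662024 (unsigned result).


~0b100100011001011111011010001000 = 0b11011011100110100000100101110111 = 3684305271 (32-bit unsigned)

3684305271


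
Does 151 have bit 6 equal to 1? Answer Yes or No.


0b10010111, bit 6 = 0. No

No


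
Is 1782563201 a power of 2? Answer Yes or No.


0b1101010001111111100000110000001. Multiple bits set => No

No


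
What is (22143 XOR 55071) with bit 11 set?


Step 1: 22143 ^ 55071 = 33120
Step 2: 33120 | (1 << 11) = 33120 | 2048 = 35168

35168


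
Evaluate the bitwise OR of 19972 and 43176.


0b100111000000100 | 0b1010100010101000 = 0b1110111010101100 = 61100

61100


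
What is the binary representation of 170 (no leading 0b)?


170 = 10101010 in binary

10101010


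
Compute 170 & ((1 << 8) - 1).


170 & 255 = 170

170


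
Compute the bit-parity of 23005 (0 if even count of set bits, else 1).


0b101100111011101 has 10 ones => parity 0

0


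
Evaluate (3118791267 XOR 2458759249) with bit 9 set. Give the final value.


Step 1: 3118791267 ^ 2458759249 = 728320562
Step 2: 728320562 | (1 << 9) = 728320562 | 512 = 728320562

728320562


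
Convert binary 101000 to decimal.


101000 in decimal = 40

40


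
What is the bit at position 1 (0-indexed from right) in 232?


0b11101000, position 1 = 0

0


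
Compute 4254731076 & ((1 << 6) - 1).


4254731076 & 63 = 4

4


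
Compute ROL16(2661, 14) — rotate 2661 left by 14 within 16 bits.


Rotate 0b101001100101 left by 14 (16-bit) = 0b100001010011001 = 17049

17049


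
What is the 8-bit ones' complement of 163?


163 ^ 255 = 92

92


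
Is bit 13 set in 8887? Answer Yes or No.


0b10001010110111, bit 13 = 1. Yes

Yes


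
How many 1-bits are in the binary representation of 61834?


0b1111000110001010 has 8 set bits

8


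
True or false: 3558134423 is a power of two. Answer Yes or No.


0b11010100000101001101001010010111. Multiple bits set => No

No


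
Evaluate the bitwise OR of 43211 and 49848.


0b1010100011001011 | 0b1100001010111000 = 0b1110101011111011 = 60155

60155


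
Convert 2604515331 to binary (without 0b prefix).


2604515331 = 10011011001111011100000000000011 in binary

10011011001111011100000000000011


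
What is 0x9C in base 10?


9C hex = 156 decimal

156


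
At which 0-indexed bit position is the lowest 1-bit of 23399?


0b101101101100111. Lowest set bit at position 0

0


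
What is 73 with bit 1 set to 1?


73 | (1 << 1) = 73 | 2 = 75

75


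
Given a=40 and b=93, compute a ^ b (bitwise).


40 ^ 93 = 117

117


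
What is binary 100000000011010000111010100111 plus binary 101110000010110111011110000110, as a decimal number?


100000000011010000111010100111 + 101110000010110111011110000110 = 1001110000110001000011000101101 = 1310230061

1310230061


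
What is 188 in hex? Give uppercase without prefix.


188 = BC hex

BC


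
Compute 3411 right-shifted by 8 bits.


0b110101010011 >> 8 = 0b1101 = 13

13


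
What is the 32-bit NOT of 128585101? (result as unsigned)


~0b111101010100000110110001101 = 0b11111000010101011111001001110010 = 4166382194 (32-bit unsigned)

4166382194


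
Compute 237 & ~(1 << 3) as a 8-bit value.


237 & ~(1 << 3) = 229

229


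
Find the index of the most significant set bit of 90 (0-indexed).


0b1011010. Highest set bit at position 6

6


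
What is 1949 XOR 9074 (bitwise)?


0b11110011101 ^ 0b10001101110010 = 0b10010011101111 = 9455

9455


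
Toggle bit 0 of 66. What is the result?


66 ^ (1 << 0) = 66 ^ 1 = 67

67


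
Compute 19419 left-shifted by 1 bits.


0b100101111011011 << 1 = 0b1001011110110110 = 38838

38838


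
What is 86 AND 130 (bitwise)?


0b1010110 & 0b10000010 = 0b10 = 2

2


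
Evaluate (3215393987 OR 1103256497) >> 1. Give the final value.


Step 1: 3215393987 | 1103256497 = 4293353459
Step 2: 4293353459 >> 1 = 2146676729

2146676729


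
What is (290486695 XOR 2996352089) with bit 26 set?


Step 1: 290486695 ^ 2996352089 = 2747846142
Step 2: 2747846142 | (1 << 26) = 2747846142 | 67108864 = 2814955006

2814955006


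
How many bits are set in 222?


0b11011110 has 6 set bits

6


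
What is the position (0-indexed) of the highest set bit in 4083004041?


0b11110011010111011011001010001001. Highest set bit at position 31

31


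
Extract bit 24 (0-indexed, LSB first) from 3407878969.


0b11001011001000000001101100111001, position 24 = 1

1


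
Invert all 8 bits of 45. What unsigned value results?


45 ^ 255 = 210

210


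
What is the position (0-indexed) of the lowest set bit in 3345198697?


0b11000111011000111010111001101001. Lowest set bit at position 0

0


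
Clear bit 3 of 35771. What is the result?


35771 & ~(1 << 3) = 35763

35763


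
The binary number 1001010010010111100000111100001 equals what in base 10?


1001010010010111100000111100001 in decimal = 1246478817

1246478817


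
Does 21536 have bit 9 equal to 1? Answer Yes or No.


0b101010000100000, bit 9 = 0. No

No


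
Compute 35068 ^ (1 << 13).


35068 ^ (1 << 13) = 35068 ^ 8192 = 43260

43260


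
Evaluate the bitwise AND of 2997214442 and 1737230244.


0b10110010101001011101110011101010 & 0b1100111100011000000011110100100 = 0b100010100001000000010010100000 = 579077280

579077280


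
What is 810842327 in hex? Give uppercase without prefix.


810842327 = 305478D7 hex

305478D7


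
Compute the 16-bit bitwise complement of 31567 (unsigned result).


~0b111101101001111 = 0b1000010010110000 = 33968 (16-bit unsigned)

33968


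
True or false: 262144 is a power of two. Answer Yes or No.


0b1000000000000000000. Only one bit set => Yes

Yes


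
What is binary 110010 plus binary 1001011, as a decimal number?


110010 + 1001011 = 1111101 = 125

125


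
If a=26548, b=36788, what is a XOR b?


26548 ^ 36788 = 59392

59392


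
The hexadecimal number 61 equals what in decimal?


61 hex = 97 decimal

97


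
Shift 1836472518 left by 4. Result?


0b1101101011101100101100011000110 << 4 = 0b11011010111011001011000110001100000 = 29383560288

29383560288


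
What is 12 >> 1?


0b1100 >> 1 = 0b110 = 6

6


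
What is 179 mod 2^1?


179 & 1 = 1

1


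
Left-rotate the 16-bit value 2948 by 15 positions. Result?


Rotate 0b101110000100 left by 15 (16-bit) = 0b10111000010 = 1474

1474


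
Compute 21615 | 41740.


0b101010001101111 | 0b1010001100001100 = 0b1111011101101111 = 63343

63343


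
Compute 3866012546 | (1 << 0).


3866012546 | (1 << 0) = 3866012546 | 1 = 3866012547

3866012547


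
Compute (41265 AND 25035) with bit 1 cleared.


Step 1: 41265 & 25035 = 8449
Step 2: 8449 & ~(1 << 1) = 8449

8449


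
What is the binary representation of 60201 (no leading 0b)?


60201 = 1110101100101001 in binary

1110101100101001


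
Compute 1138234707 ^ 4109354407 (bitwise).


0b1000011110110000001010101010011 ^ 0b11110100111011111100010110100111 = 0b10110111001101111101000011110100 = 3073888500

3073888500


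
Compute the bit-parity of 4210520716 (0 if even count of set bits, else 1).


0b11111010111101110111001010001100 has 20 ones => parity 0

0


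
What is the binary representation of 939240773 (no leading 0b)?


939240773 = 110111111110111010110101000101 in binary

110111111110111010110101000101


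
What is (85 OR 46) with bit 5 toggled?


Step 1: 85 | 46 = 127
Step 2: 127 ^ (1 << 5) = 127 ^ 32 = 95

95


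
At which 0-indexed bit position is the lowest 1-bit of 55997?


0b1101101010111101. Lowest set bit at position 0

0


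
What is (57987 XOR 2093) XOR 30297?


Step 1: 57987 ^ 2093 = 60078
Step 2: 60078 ^ 30297 = 40183

40183


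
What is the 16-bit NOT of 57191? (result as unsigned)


~0b1101111101100111 = 0b10000010011000 = 8344 (16-bit unsigned)

8344


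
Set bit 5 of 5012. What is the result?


5012 | (1 << 5) = 5012 | 32 = 5044

5044


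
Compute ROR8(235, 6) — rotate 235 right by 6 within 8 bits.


Rotate 0b11101011 right by 6 (8-bit) = 0b10101111 = 175

175


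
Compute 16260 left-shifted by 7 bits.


0b11111110000100 << 7 = 0b111111100001000000000 = 2081280

2081280


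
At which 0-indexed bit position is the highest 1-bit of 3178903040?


0b10111101011110100011011000000000. Highest set bit at position 31

31


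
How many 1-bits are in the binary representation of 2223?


0b100010101111 has 7 set bits

7


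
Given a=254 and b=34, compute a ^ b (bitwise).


254 ^ 34 = 220

220


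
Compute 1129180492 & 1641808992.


0b1000011010011011110110101001100 & 0b1100001110111000000010001100000 = 0b1000001010011000000010001000000 = 1095500864

1095500864


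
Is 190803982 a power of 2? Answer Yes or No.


0b1011010111110111000000001110. Multiple bits set => No

No


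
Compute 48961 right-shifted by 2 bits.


0b1011111101000001 >> 2 = 0b10111111010000 = 12240

12240


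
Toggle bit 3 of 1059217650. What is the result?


1059217650 ^ (1 << 3) = 1059217650 ^ 8 = 1059217658

1059217658


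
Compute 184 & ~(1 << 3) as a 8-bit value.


184 & ~(1 << 3) = 176

176


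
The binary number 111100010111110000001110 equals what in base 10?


111100010111110000001110 in decimal = 15825934

15825934


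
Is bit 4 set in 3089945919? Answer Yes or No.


0b10111000001011001101010100111111, bit 4 = 1. Yes

Yes


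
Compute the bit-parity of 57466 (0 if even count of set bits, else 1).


0b1110000001111010 has 8 ones => parity 0

0


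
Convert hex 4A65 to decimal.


4A65 hex = 19045 decimal

19045


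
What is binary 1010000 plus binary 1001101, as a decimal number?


1010000 + 1001101 = 10011101 = 157

157


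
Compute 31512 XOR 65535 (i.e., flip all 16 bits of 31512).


31512 ^ 65535 = 34023

34023


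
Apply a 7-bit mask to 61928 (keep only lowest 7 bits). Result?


61928 & 127 = 104

104


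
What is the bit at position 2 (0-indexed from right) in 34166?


0b1000010101110110, position 2 = 1

1


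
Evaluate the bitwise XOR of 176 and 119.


0b10110000 ^ 0b1110111 = 0b11000111 = 199

199


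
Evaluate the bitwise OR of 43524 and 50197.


0b1010101000000100 | 0b1100010000010101 = 0b1110111000010101 = 60949

60949


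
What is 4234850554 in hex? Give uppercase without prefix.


4234850554 = FC6AB0FA hex

FC6AB0FA


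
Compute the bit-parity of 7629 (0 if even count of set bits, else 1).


0b1110111001101 has 9 ones => parity 1

1


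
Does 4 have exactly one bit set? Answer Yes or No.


0b100. Only one bit set => Yes

Yes


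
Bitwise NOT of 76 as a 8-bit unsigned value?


~0b1001100 = 0b10110011 = 179 (8-bit unsigned)

179


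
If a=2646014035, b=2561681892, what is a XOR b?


2646014035 ^ 2561681892 = 84332983

84332983


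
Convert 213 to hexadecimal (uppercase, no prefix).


213 = D5 hex

D5


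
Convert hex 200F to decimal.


200F hex = 8207 decimal

8207


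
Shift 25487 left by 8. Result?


0b110001110001111 << 8 = 0b11000111000111100000000 = 6524672

6524672


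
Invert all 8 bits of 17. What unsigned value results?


17 ^ 255 = 238

238


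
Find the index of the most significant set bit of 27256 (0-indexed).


0b110101001111000. Highest set bit at position 14

14


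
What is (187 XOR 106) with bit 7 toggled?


Step 1: 187 ^ 106 = 209
Step 2: 209 ^ (1 << 7) = 209 ^ 128 = 81

81


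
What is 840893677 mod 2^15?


840893677 & 32767 = 1261

1261


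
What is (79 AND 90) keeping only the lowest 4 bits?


Step 1: 79 & 90 = 74
Step 2: 74 & 15 = 10

10


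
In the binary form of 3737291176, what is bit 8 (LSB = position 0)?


0b11011110110000101000100110101000, position 8 = 1

1


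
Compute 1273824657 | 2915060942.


0b1001011111011010000010110010001 | 0b10101101110000000100110011001110 = 0b11101111111011010100110111011111 = 4025306591

4025306591


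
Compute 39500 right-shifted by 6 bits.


0b1001101001001100 >> 6 = 0b1001101001 = 617

617


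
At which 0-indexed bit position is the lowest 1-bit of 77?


0b1001101. Lowest set bit at position 0

0


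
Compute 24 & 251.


0b11000 & 0b11111011 = 0b11000 = 24

24


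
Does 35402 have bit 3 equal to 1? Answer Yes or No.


0b1000101001001010, bit 3 = 1. Yes

Yes


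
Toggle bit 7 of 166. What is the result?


166 ^ (1 << 7) = 166 ^ 128 = 38

38


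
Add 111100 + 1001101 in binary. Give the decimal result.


111100 + 1001101 = 10001001 = 137

137


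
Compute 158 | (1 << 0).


158 | (1 << 0) = 158 | 1 = 159

159


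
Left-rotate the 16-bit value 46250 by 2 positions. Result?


Rotate 0b1011010010101010 left by 2 (16-bit) = 0b1101001010101010 = 53930

53930


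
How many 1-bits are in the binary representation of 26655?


0b110100000011111 has 8 set bits

8


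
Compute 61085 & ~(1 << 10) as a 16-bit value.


61085 & ~(1 << 10) = 60061

60061


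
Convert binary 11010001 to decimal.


11010001 in decimal = 209

209


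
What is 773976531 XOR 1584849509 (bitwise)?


0b101110001000011111000111010011 ^ 0b1011110011101101110001001100101 = 0b1110000010101110001001110110110 = 1884754870

1884754870


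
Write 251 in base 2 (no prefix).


251 = 11111011 in binary

11111011


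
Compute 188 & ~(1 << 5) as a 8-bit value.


188 & ~(1 << 5) = 156

156


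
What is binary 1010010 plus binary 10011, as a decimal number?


1010010 + 10011 = 1100101 = 101

101


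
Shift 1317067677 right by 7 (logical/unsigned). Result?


0b1001110100000001101101110011101 >> 7 = 0b100111010000000110110111 = 10289591

10289591


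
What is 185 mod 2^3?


185 & 7 = 1

1


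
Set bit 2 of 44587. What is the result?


44587 | (1 << 2) = 44587 | 4 = 44591

44591


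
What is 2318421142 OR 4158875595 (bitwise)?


0b10001010001100000100110010010110 | 0b11110111111000110110011111001011 = 0b11111111111100110110111111011111 = 4294143967

4294143967


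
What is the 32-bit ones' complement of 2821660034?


2821660034 ^ 4294967295 = 1473307261

1473307261


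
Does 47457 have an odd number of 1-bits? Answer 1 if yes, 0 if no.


0b1011100101100001 has 8 ones => parity 0

0


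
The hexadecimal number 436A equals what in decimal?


436A hex = 17258 decimal

17258


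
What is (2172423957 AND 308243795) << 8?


Step 1: 2172423957 & 308243795 = 6032657
Step 2: 6032657 << 8 = 1544360192

1544360192


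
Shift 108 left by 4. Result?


0b1101100 << 4 = 0b11011000000 = 1728

1728


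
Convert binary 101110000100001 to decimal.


101110000100001 in decimal = 23585

23585


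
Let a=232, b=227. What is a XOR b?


232 ^ 227 = 11

11


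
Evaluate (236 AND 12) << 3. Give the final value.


Step 1: 236 & 12 = 12
Step 2: 12 << 3 = 96

96


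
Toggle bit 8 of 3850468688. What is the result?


3850468688 ^ (1 << 8) = 3850468688 ^ 256 = 3850468432

3850468432


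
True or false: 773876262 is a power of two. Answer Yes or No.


0b101110001000000110101000100110. Multiple bits set => No

No


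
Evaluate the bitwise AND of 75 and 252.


0b1001011 & 0b11111100 = 0b1001000 = 72

72


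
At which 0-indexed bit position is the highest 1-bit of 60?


0b111100. Highest set bit at position 5

5


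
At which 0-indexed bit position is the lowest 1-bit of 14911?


0b11101000111111. Lowest set bit at position 0

0


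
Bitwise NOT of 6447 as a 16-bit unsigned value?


~0b1100100101111 = 0b1110011011010000 = 59088 (16-bit unsigned)

59088


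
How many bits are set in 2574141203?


0b10011001011011100100011100010011 has 16 set bits

16


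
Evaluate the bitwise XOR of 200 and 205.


0b11001000 ^ 0b11001101 = 0b101 = 5

5


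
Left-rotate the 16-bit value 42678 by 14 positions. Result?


Rotate 0b1010011010110110 left by 14 (16-bit) = 0b1010100110101101 = 43437

43437


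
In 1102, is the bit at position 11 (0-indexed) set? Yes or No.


0b10001001110, bit 11 = 0. No

No


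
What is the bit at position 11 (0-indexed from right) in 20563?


0b101000001010011, position 11 = 0

0


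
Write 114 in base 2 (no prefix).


114 = 1110010 in binary

1110010


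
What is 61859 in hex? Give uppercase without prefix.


61859 = F1A3 hex

F1A3


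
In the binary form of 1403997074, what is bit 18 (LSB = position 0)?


0b1010011101011110100101110010010, position 18 = 1

1


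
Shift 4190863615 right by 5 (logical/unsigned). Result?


0b11111001110010111000000011111111 >> 5 = 0b111110011100101110000000111 = 130964487

130964487


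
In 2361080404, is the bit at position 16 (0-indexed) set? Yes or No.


0b10001100101110110011101001010100, bit 16 = 1. Yes

Yes


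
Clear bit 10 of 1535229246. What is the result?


1535229246 & ~(1 << 10) = 1535228222

1535228222


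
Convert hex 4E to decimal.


4E hex = 78 decimal

78


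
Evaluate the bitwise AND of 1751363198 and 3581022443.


0b1101000011000111010111001111110 & 0b11010101011100100001000011101011 = 0b1000000011000100000000001101010 = 1080164458

1080164458


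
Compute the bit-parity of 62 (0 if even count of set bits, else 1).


0b111110 has 5 ones => parity 1

1


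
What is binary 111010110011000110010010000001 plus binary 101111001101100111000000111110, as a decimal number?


111010110011000110010010000001 + 101111001101100111000000111110 = 1101010000000101101010010111111 = 1778570431

1778570431


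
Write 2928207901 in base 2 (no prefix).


2928207901 = 10101110100010001110100000011101 in binary

10101110100010001110100000011101


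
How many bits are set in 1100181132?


0b1000001100100110110111010001100 has 14 set bits

14


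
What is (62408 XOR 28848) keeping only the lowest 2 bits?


Step 1: 62408 ^ 28848 = 33656
Step 2: 33656 & 3 = 0

0


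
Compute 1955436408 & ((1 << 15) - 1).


1955436408 & 32767 = 6008

6008


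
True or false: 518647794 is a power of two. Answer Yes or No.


0b11110111010011110111111110010. Multiple bits set => No

No


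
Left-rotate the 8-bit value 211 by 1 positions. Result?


Rotate 0b11010011 left by 1 (8-bit) = 0b10100111 = 167

167


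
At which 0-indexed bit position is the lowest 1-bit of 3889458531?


0b11100111110101000110110101100011. Lowest set bit at position 0

0


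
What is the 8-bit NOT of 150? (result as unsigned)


~0b10010110 = 0b1101001 = 105 (8-bit unsigned)

105


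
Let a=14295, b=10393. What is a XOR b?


14295 ^ 10393 = 8014

8014


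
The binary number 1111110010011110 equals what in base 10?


1111110010011110 in decimal = 64670

64670


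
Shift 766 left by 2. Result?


0b1011111110 << 2 = 0b101111111000 = 3064

3064


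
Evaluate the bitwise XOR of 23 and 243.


0b10111 ^ 0b11110011 = 0b11100100 = 228

228


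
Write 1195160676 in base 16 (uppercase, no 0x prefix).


1195160676 = 473CB464 hex

473CB464


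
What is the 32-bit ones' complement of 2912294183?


2912294183 ^ 4294967295 = 1382673112

1382673112


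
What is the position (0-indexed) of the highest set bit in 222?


0b11011110. Highest set bit at position 7

7


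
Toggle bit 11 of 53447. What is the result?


53447 ^ (1 << 11) = 53447 ^ 2048 = 55495

55495


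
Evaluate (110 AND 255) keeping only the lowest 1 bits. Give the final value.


Step 1: 110 & 255 = 110
Step 2: 110 & 1 = 0

0


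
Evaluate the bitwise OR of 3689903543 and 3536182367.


0b11011011111011110111010110110111 | 0b11010010110001011101110001011111 = 0b11011011111011111111110111111111 = 3689938431

3689938431


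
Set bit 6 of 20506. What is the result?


20506 | (1 << 6) = 20506 | 64 = 20570

20570


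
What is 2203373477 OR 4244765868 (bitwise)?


0b10000011010101001100111110100101 | 0b11111101000000011111110010101100 = 0b11111111010101011111111110101101 = 4283826093

4283826093
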